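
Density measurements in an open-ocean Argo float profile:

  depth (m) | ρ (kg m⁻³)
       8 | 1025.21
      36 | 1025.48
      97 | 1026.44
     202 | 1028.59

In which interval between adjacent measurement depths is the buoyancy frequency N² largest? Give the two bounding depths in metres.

97–202 m

Compute the density gradient over each adjacent pair:
  8–36 m: Δρ/Δz = 0.27/28 = 9.6 × 10⁻³ kg m⁻⁴
  36–97 m: Δρ/Δz = 0.96/61 = 0.016 kg m⁻⁴
  97–202 m: Δρ/Δz = 2.15/105 = 0.020 kg m⁻⁴
The largest gradient is in the 97–202 m interval — the pycnocline.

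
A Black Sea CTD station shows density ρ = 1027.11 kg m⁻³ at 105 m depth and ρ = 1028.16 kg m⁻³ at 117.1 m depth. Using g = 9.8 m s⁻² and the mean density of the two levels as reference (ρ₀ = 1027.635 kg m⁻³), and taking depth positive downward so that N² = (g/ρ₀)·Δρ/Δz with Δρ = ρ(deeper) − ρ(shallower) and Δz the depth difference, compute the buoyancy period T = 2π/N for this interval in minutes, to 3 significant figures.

Δρ = 1028.16 − 1027.11 = 1.05 kg m⁻³ over Δz = 117.1 − 105 = 12.1 m.
N² = (9.8/1027.635) × (1.05/12.1) = 8.2754 × 10⁻⁴ s⁻².
N = √(8.2754 × 10⁻⁴) = 0.028767 rad s⁻¹, so T = 2π/N = 218.42 s = 3.6403 min ≈ 3.64 min.
Since Δρ > 0 the layer is stably stratified.

3.64 min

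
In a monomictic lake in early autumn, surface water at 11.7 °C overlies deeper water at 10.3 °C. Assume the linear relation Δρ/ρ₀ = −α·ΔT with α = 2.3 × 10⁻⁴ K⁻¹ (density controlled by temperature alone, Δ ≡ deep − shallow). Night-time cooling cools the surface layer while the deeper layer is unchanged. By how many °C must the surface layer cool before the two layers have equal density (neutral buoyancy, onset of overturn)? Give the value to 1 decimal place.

1.4 °C

With temperature the only control, equal density requires T_surf′ = T_deep.
T_surf′ = 10.3 °C.
Cooling required: 11.7 − 10.3 = 1.4 °C.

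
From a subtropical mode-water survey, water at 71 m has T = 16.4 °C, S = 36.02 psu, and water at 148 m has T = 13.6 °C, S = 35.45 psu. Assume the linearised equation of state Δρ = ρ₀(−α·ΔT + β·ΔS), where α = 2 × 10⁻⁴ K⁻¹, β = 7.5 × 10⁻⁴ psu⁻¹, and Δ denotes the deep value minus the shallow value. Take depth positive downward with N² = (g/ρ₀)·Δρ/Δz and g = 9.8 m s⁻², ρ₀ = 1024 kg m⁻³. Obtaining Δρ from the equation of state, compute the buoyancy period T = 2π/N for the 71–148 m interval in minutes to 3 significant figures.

25.5 min

ΔT = -2.8 K, ΔS = -0.57 psu (deep − shallow).
Δρ/ρ₀ = −αΔT + βΔS = 5.60 × 10⁻⁴ − 4.275 × 10⁻⁴ = 1.325 × 10⁻⁴, so Δρ ≈ 0.1357 kg m⁻³.
N² = (g/ρ₀)·Δρ/Δz = g·(Δρ/ρ₀)/Δz = 9.8 × 1.325 × 10⁻⁴ / 77 = 1.6864 × 10⁻⁵ s⁻².
N = √(1.6864 × 10⁻⁵) = 4.1066 × 10⁻³ rad s⁻¹ → T = 2π/N = 1.5300 × 10³ s = 25.500 min ≈ 25.5 min.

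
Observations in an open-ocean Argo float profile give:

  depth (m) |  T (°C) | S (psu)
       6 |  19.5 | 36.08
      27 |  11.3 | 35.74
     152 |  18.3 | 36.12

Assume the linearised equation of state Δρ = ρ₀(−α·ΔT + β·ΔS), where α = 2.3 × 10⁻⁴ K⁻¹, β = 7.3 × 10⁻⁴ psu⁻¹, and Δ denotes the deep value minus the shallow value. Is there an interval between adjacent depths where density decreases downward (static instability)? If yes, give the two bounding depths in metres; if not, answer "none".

Evaluate Δρ/ρ₀ = −αΔT + βΔS across each adjacent pair:
  6–27 m: −αΔT+βΔS = −(2.3 × 10⁻⁴)(-8.2)+(7.3 × 10⁻⁴)(-0.34) = 1.6 × 10⁻³ → stable
  27–152 m: −αΔT+βΔS = −(2.3 × 10⁻⁴)(+7.0)+(7.3 × 10⁻⁴)(+0.38) = -1.3 × 10⁻³ → UNSTABLE
The 27–152 m interval has Δρ < 0: lighter water underlies denser water.

27–152 m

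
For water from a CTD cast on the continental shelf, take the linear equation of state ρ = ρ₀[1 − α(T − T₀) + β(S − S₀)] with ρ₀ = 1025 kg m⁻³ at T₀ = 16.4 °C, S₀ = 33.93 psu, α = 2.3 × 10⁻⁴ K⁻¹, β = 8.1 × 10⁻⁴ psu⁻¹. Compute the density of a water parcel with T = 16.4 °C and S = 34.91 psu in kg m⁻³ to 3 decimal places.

T − T₀ = +0.0 K, S − S₀ = +0.98 psu.
Bracket = 1 − α·(+0.0) + β·(+0.98) = 1 + (7.938 × 10⁻⁴) = 1.0007938.
ρ = 1025 × 1.0007938 = 1025.814 kg m⁻³.

1025.814 kg m⁻³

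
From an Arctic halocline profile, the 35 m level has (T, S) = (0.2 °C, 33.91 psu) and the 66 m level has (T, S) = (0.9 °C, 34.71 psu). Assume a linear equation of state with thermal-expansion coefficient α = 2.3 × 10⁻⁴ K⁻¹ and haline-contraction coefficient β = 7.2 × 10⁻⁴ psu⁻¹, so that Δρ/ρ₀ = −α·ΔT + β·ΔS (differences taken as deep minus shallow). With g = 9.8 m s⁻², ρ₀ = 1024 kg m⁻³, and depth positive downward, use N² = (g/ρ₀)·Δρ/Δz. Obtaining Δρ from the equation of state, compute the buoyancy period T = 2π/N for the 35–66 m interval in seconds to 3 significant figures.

ΔT = +0.7 K, ΔS = +0.80 psu (deep − shallow).
Δρ/ρ₀ = −αΔT + βΔS = -1.61 × 10⁻⁴ + 5.76 × 10⁻⁴ = 4.15 × 10⁻⁴, so Δρ ≈ 0.4250 kg m⁻³.
N² = (g/ρ₀)·Δρ/Δz = g·(Δρ/ρ₀)/Δz = 9.8 × 4.15 × 10⁻⁴ / 31 = 1.3119 × 10⁻⁴ s⁻².
N = √(1.3119 × 10⁻⁴) = 0.011454 rad s⁻¹ → T = 2π/N = 548.56 s ≈ 549 s.

549 s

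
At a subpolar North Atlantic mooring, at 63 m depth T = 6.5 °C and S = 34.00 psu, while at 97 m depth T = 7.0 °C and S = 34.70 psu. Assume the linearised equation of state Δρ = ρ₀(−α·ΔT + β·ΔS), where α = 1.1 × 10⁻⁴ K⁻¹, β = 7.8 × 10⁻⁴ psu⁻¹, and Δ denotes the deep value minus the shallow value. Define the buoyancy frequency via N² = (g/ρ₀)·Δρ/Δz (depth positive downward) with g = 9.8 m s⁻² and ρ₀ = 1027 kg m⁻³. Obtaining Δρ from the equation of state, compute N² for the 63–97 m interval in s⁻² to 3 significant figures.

1.42 × 10⁻⁴ s⁻²

ΔT = +0.5 K, ΔS = +0.70 psu (deep − shallow).
Δρ/ρ₀ = −αΔT + βΔS = -5.50 × 10⁻⁵ + 5.46 × 10⁻⁴ = 4.91 × 10⁻⁴, so Δρ ≈ 0.5043 kg m⁻³.
N² = (g/ρ₀)·Δρ/Δz = g·(Δρ/ρ₀)/Δz = 9.8 × 4.91 × 10⁻⁴ / 34 = 1.4152 × 10⁻⁴ s⁻² ≈ 1.42 × 10⁻⁴ s⁻².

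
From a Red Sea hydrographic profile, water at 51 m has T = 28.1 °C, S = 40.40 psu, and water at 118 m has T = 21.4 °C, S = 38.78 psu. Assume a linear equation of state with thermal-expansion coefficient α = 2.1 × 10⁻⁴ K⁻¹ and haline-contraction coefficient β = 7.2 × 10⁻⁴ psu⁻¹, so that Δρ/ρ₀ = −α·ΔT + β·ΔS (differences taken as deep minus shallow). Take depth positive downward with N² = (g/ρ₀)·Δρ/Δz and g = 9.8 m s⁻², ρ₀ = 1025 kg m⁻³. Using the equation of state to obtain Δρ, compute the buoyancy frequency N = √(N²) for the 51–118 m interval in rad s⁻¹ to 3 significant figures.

ΔT = -6.7 K, ΔS = -1.62 psu (deep − shallow).
Δρ/ρ₀ = −αΔT + βΔS = 1.407 × 10⁻³ − 1.1664 × 10⁻³ = 2.406 × 10⁻⁴, so Δρ ≈ 0.2466 kg m⁻³.
N² = (g/ρ₀)·Δρ/Δz = g·(Δρ/ρ₀)/Δz = 9.8 × 2.406 × 10⁻⁴ / 67 = 3.5192 × 10⁻⁵ s⁻².
N = √(3.5192 × 10⁻⁵) = 5.9323 × 10⁻³ rad s⁻¹ ≈ 5.93 × 10⁻³ rad s⁻¹.

5.93 × 10⁻³ rad s⁻¹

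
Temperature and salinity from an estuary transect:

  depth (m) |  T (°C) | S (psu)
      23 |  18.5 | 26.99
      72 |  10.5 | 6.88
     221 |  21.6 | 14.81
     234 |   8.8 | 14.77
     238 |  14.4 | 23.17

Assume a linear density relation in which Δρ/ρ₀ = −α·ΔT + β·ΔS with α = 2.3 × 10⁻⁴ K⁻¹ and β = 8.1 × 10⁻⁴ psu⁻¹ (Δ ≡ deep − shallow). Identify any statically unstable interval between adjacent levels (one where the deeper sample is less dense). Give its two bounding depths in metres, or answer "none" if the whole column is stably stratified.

Evaluate Δρ/ρ₀ = −αΔT + βΔS across each adjacent pair:
  23–72 m: −αΔT+βΔS = −(2.3 × 10⁻⁴)(-8.0)+(8.1 × 10⁻⁴)(-20.11) = -0.014 → UNSTABLE
  72–221 m: −αΔT+βΔS = −(2.3 × 10⁻⁴)(+11.1)+(8.1 × 10⁻⁴)(+7.93) = 3.9 × 10⁻³ → stable
  221–234 m: −αΔT+βΔS = −(2.3 × 10⁻⁴)(-12.8)+(8.1 × 10⁻⁴)(-0.04) = 2.9 × 10⁻³ → stable
  234–238 m: −αΔT+βΔS = −(2.3 × 10⁻⁴)(+5.6)+(8.1 × 10⁻⁴)(+8.40) = 5.5 × 10⁻³ → stable
The 23–72 m interval has Δρ < 0: lighter water underlies denser water.

23–72 m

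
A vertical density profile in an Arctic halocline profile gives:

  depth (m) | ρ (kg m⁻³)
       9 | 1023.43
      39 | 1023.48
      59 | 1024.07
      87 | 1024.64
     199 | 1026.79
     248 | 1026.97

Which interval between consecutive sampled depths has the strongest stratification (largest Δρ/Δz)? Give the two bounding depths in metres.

Compute the density gradient over each adjacent pair:
  9–39 m: Δρ/Δz = 0.05/30 = 1.7 × 10⁻³ kg m⁻⁴
  39–59 m: Δρ/Δz = 0.59/20 = 0.029 kg m⁻⁴
  59–87 m: Δρ/Δz = 0.57/28 = 0.020 kg m⁻⁴
  87–199 m: Δρ/Δz = 2.15/112 = 0.019 kg m⁻⁴
  199–248 m: Δρ/Δz = 0.18/49 = 3.7 × 10⁻³ kg m⁻⁴
The largest gradient is in the 39–59 m interval — the pycnocline.

39–59 m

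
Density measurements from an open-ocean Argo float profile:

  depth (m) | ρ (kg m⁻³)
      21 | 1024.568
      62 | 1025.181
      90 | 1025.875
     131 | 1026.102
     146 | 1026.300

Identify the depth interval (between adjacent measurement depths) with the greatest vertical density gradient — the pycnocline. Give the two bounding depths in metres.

62–90 m

Compute the density gradient over each adjacent pair:
  21–62 m: Δρ/Δz = 0.613/41 = 0.015 kg m⁻⁴
  62–90 m: Δρ/Δz = 0.694/28 = 0.025 kg m⁻⁴
  90–131 m: Δρ/Δz = 0.227/41 = 5.5 × 10⁻³ kg m⁻⁴
  131–146 m: Δρ/Δz = 0.198/15 = 0.013 kg m⁻⁴
The largest gradient is in the 62–90 m interval — the pycnocline.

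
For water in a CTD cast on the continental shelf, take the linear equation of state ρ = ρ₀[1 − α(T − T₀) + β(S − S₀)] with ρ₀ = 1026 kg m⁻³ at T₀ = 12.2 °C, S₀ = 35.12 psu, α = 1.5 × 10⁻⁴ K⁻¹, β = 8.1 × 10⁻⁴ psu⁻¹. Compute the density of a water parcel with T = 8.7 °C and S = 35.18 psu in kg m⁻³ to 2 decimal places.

1026.59 kg m⁻³

T − T₀ = -3.5 K, S − S₀ = +0.06 psu.
Bracket = 1 − α·(-3.5) + β·(+0.06) = 1 + (5.736 × 10⁻⁴) = 1.0005736.
ρ = 1026 × 1.0005736 = 1026.59 kg m⁻³.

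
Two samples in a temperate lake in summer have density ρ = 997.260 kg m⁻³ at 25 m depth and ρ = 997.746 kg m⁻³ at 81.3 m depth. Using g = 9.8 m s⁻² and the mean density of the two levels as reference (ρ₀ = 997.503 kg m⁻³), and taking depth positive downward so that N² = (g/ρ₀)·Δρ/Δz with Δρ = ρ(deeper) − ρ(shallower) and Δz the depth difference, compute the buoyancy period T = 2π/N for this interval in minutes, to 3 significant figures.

11.4 min

Δρ = 997.746 − 997.260 = 0.486 kg m⁻³ over Δz = 81.3 − 25 = 56.3 m.
N² = (9.8/997.503) × (0.486/56.3) = 8.4809 × 10⁻⁵ s⁻².
N = √(8.4809 × 10⁻⁵) = 9.2092 × 10⁻³ rad s⁻¹, so T = 2π/N = 682.27 s = 11.371 min ≈ 11.4 min.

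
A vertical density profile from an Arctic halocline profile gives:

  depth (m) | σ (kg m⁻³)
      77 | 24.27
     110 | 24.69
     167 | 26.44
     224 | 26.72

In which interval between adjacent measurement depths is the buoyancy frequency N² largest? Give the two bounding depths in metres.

110–167 m

Compute the density gradient over each adjacent pair:
  77–110 m: Δρ/Δz = 0.42/33 = 0.013 kg m⁻⁴
  110–167 m: Δρ/Δz = 1.75/57 = 0.031 kg m⁻⁴
  167–224 m: Δρ/Δz = 0.28/57 = 4.9 × 10⁻³ kg m⁻⁴
The largest gradient is in the 110–167 m interval — the pycnocline.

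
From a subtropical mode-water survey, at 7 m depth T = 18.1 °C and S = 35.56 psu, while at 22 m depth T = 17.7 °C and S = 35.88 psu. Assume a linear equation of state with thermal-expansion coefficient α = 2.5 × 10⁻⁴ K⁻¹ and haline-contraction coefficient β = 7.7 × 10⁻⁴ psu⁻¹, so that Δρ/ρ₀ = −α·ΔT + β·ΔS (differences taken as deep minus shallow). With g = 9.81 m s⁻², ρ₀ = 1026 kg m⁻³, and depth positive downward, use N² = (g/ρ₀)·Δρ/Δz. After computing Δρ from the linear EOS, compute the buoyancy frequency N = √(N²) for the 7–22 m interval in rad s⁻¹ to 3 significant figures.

0.0151 rad s⁻¹

ΔT = -0.4 K, ΔS = +0.32 psu (deep − shallow).
Δρ/ρ₀ = −αΔT + βΔS = 1.00 × 10⁻⁴ + 2.464 × 10⁻⁴ = 3.464 × 10⁻⁴, so Δρ ≈ 0.3554 kg m⁻³.
N² = (g/ρ₀)·Δρ/Δz = g·(Δρ/ρ₀)/Δz = 9.81 × 3.464 × 10⁻⁴ / 15 = 2.2655 × 10⁻⁴ s⁻².
N = √(2.2655 × 10⁻⁴) = 0.015052 rad s⁻¹ ≈ 0.0151 rad s⁻¹.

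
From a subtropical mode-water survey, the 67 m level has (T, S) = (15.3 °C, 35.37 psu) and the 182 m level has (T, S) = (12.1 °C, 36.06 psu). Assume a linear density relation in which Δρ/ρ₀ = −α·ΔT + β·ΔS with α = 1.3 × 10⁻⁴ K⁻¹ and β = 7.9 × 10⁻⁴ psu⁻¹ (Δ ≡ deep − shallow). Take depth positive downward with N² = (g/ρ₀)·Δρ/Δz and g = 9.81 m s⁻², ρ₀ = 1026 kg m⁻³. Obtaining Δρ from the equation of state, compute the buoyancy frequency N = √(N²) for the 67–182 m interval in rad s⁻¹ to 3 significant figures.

9.05 × 10⁻³ rad s⁻¹

ΔT = -3.2 K, ΔS = +0.69 psu (deep − shallow).
Δρ/ρ₀ = −αΔT + βΔS = 4.16 × 10⁻⁴ + 5.451 × 10⁻⁴ = 9.611 × 10⁻⁴, so Δρ ≈ 0.9861 kg m⁻³.
N² = (g/ρ₀)·Δρ/Δz = g·(Δρ/ρ₀)/Δz = 9.81 × 9.611 × 10⁻⁴ / 115 = 8.1986 × 10⁻⁵ s⁻².
N = √(8.1986 × 10⁻⁵) = 9.0546 × 10⁻³ rad s⁻¹ ≈ 9.05 × 10⁻³ rad s⁻¹.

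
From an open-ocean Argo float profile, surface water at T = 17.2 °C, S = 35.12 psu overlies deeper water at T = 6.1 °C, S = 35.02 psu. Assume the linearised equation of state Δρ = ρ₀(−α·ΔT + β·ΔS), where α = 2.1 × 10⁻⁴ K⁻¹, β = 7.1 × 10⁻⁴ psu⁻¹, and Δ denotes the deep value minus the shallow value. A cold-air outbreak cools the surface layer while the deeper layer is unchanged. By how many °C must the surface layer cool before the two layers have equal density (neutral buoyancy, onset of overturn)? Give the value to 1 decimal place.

10.8 °C

Neutral buoyancy requires Δρ = 0, i.e. −α(T_deep − T_surf′) + β(S_deep − S_surf) = 0.
T_surf′ = T_deep − (β/α)·ΔS = 6.1 − (7.1 × 10⁻⁴/2.1 × 10⁻⁴)·(-0.10) = 6.438 °C.
Cooling required: 17.2 − (6.438) = 10.762 °C.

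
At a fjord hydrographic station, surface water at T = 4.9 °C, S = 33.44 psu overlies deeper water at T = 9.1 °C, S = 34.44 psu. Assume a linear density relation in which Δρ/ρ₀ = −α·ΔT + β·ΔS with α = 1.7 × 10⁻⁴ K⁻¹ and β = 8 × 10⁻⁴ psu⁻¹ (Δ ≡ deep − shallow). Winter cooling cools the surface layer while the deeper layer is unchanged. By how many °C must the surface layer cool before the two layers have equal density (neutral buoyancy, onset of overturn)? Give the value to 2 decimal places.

Neutral buoyancy requires Δρ = 0, i.e. −α(T_deep − T_surf′) + β(S_deep − S_surf) = 0.
T_surf′ = T_deep − (β/α)·ΔS = 9.1 − (8 × 10⁻⁴/1.7 × 10⁻⁴)·(+1.00) = 4.3941 °C.
Cooling required: 4.9 − (4.3941) = 0.5059 °C.

0.51 °C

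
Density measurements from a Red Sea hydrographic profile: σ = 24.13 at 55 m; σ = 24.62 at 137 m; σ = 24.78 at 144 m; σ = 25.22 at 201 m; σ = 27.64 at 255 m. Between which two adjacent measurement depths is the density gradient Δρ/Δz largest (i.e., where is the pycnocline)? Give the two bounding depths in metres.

Compute the density gradient over each adjacent pair:
  55–137 m: Δρ/Δz = 0.49/82 = 6.0 × 10⁻³ kg m⁻⁴
  137–144 m: Δρ/Δz = 0.16/7 = 0.023 kg m⁻⁴
  144–201 m: Δρ/Δz = 0.44/57 = 7.7 × 10⁻³ kg m⁻⁴
  201–255 m: Δρ/Δz = 2.42/54 = 0.045 kg m⁻⁴
The largest gradient is in the 201–255 m interval — the pycnocline.

201–255 m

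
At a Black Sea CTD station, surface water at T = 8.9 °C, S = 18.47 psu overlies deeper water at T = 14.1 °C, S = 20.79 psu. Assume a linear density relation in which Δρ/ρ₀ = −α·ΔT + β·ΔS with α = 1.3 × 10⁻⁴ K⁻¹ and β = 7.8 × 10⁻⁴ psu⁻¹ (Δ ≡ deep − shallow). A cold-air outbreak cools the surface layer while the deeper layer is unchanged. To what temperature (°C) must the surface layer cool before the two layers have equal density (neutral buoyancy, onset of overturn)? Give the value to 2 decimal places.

0.18 °C

Neutral buoyancy requires Δρ = 0, i.e. −α(T_deep − T_surf′) + β(S_deep − S_surf) = 0.
T_surf′ = T_deep − (β/α)·ΔS = 14.1 − (7.8 × 10⁻⁴/1.3 × 10⁻⁴)·(+2.32) = 0.1800 °C.
Cooling required: 8.9 − (0.1800) = 8.7200 °C.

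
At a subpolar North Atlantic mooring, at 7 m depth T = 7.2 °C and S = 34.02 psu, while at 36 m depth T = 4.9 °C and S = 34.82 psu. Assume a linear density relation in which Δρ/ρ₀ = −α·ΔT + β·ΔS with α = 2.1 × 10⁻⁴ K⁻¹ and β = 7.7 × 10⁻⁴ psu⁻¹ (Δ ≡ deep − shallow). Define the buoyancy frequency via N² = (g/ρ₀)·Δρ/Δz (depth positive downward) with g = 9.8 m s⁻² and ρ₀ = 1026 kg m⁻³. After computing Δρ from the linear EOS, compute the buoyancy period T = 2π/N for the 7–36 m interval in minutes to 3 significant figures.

ΔT = -2.3 K, ΔS = +0.80 psu (deep − shallow).
Δρ/ρ₀ = −αΔT + βΔS = 4.83 × 10⁻⁴ + 6.16 × 10⁻⁴ = 1.099 × 10⁻³, so Δρ ≈ 1.128 kg m⁻³.
N² = (g/ρ₀)·Δρ/Δz = g·(Δρ/ρ₀)/Δz = 9.8 × 1.099 × 10⁻³ / 29 = 3.7139 × 10⁻⁴ s⁻².
N = √(3.7139 × 10⁻⁴) = 0.019271 rad s⁻¹ → T = 2π/N = 326.04 s = 5.4340 min ≈ 5.43 min.

5.43 min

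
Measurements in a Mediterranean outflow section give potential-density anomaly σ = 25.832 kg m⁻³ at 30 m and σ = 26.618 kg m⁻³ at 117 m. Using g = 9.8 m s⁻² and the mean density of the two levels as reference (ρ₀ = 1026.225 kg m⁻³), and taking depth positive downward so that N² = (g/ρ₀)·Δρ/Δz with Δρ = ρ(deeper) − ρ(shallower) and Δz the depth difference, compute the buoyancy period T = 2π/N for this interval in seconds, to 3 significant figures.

676 s

Δρ = 1026.618 − 1025.832 = 0.786 kg m⁻³ over Δz = 117 − 30 = 87 m.
N² = (9.8/1026.225) × (0.786/87) = 8.6275 × 10⁻⁵ s⁻².
N = √(8.6275 × 10⁻⁵) = 9.2884 × 10⁻³ rad s⁻¹, so T = 2π/N = 676.46 s ≈ 676 s.
A positive N² confirms static stability across the interval.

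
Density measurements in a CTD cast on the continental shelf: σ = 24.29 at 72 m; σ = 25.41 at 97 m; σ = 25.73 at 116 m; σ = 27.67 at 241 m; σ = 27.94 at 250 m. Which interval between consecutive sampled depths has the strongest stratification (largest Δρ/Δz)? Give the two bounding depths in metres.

Compute the density gradient over each adjacent pair:
  72–97 m: Δρ/Δz = 1.12/25 = 0.045 kg m⁻⁴
  97–116 m: Δρ/Δz = 0.32/19 = 0.017 kg m⁻⁴
  116–241 m: Δρ/Δz = 1.94/125 = 0.016 kg m⁻⁴
  241–250 m: Δρ/Δz = 0.27/9 = 0.030 kg m⁻⁴
The largest gradient is in the 72–97 m interval — the pycnocline.

72–97 m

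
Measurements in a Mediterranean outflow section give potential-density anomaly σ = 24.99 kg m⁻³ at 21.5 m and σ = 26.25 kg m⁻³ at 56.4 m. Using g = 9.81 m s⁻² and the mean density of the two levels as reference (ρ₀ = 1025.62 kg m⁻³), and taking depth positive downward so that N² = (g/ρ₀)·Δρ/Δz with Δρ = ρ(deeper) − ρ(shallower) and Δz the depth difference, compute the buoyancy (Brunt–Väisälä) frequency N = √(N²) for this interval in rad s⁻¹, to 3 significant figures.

0.0186 rad s⁻¹

Δρ = 1026.25 − 1024.99 = 1.26 kg m⁻³ over Δz = 56.4 − 21.5 = 34.9 m.
N² = (9.81/1025.62) × (1.26/34.9) = 3.4532 × 10⁻⁴ s⁻².
N = √(3.4532 × 10⁻⁴) = 0.018583 rad s⁻¹ ≈ 0.0186 rad s⁻¹.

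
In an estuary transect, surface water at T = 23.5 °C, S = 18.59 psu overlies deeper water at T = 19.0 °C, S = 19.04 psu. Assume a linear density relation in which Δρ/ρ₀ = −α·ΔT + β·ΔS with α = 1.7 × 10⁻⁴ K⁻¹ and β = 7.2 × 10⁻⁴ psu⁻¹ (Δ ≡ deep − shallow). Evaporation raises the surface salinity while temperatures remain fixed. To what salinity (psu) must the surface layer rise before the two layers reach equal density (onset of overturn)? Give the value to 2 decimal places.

Neutral buoyancy requires −α(T_deep − T_surf) + β(S_deep − S_surf′) = 0.
S_surf′ = S_deep − (α/β)·ΔT = 19.04 − (1.7 × 10⁻⁴/7.2 × 10⁻⁴)·(-4.5) = 20.1025 psu.
Increase required: 20.1025 − 18.59 = 1.5125 psu.

20.10 psu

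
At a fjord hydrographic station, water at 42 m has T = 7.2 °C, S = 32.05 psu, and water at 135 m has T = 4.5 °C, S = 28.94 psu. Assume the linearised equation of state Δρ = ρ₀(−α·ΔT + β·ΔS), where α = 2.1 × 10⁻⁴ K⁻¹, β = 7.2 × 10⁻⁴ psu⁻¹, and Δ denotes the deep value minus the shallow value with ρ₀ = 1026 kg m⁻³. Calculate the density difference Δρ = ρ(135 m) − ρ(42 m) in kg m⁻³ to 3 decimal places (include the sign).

ΔT = -2.7 K, ΔS = -3.11 psu (deep − shallow).
Δρ/ρ₀ = −(2.1 × 10⁻⁴)(-2.7) + (7.2 × 10⁻⁴)(-3.11) = -1.6722 × 10⁻³.
Δρ = 1026 × (-1.6722 × 10⁻³) = -1.716 kg m⁻³.
Negative Δρ: lighter below, statically unstable.

-1.716 kg m⁻³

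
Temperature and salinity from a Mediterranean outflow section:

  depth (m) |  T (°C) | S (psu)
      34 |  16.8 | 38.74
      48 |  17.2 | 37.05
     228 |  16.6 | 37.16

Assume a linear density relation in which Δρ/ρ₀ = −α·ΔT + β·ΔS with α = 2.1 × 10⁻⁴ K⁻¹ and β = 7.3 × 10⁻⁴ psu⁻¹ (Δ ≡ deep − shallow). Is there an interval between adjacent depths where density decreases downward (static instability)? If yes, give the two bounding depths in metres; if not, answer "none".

Evaluate Δρ/ρ₀ = −αΔT + βΔS across each adjacent pair:
  34–48 m: −αΔT+βΔS = −(2.1 × 10⁻⁴)(+0.4)+(7.3 × 10⁻⁴)(-1.69) = -1.3 × 10⁻³ → UNSTABLE
  48–228 m: −αΔT+βΔS = −(2.1 × 10⁻⁴)(-0.6)+(7.3 × 10⁻⁴)(+0.11) = 2.1 × 10⁻⁴ → stable
The 34–48 m interval has Δρ < 0: lighter water underlies denser water.

34–48 m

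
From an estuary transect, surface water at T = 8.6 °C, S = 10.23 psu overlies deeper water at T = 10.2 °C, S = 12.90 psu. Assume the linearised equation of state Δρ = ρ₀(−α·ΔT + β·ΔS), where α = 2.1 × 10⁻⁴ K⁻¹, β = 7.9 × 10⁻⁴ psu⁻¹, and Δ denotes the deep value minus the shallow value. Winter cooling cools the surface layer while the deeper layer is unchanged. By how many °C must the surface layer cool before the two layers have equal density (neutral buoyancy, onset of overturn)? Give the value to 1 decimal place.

8.4 °C

Neutral buoyancy requires Δρ = 0, i.e. −α(T_deep − T_surf′) + β(S_deep − S_surf) = 0.
T_surf′ = T_deep − (β/α)·ΔS = 10.2 − (7.9 × 10⁻⁴/2.1 × 10⁻⁴)·(+2.67) = 0.156 °C.
Cooling required: 8.6 − (0.156) = 8.444 °C.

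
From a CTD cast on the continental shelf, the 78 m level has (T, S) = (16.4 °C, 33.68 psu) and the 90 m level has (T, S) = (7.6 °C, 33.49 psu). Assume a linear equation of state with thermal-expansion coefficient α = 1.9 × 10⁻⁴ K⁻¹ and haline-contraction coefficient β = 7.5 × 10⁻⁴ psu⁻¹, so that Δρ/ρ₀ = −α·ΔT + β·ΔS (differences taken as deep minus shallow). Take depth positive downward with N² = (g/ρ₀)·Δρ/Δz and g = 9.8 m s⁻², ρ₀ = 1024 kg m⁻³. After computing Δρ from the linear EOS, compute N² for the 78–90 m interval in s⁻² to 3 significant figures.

1.25 × 10⁻³ s⁻²

ΔT = -8.8 K, ΔS = -0.19 psu (deep − shallow).
Δρ/ρ₀ = −αΔT + βΔS = 1.672 × 10⁻³ − 1.425 × 10⁻⁴ = 1.5295 × 10⁻³, so Δρ ≈ 1.566 kg m⁻³.
N² = (g/ρ₀)·Δρ/Δz = g·(Δρ/ρ₀)/Δz = 9.8 × 1.5295 × 10⁻³ / 12 = 1.2491 × 10⁻³ s⁻² ≈ 1.25 × 10⁻³ s⁻².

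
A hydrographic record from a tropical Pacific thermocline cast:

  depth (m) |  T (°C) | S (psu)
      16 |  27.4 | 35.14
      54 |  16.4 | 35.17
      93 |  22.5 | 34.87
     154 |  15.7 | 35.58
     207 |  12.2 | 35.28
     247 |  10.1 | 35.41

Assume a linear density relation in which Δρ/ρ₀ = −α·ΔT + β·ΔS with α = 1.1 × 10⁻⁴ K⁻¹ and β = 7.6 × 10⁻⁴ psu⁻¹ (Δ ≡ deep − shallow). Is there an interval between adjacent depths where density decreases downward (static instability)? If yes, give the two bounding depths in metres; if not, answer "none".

54–93 m

Evaluate Δρ/ρ₀ = −αΔT + βΔS across each adjacent pair:
  16–54 m: −αΔT+βΔS = −(1.1 × 10⁻⁴)(-11.0)+(7.6 × 10⁻⁴)(+0.03) = 1.2 × 10⁻³ → stable
  54–93 m: −αΔT+βΔS = −(1.1 × 10⁻⁴)(+6.1)+(7.6 × 10⁻⁴)(-0.30) = -9.0 × 10⁻⁴ → UNSTABLE
  93–154 m: −αΔT+βΔS = −(1.1 × 10⁻⁴)(-6.8)+(7.6 × 10⁻⁴)(+0.71) = 1.3 × 10⁻³ → stable
  154–207 m: −αΔT+βΔS = −(1.1 × 10⁻⁴)(-3.5)+(7.6 × 10⁻⁴)(-0.30) = 1.6 × 10⁻⁴ → stable
  207–247 m: −αΔT+βΔS = −(1.1 × 10⁻⁴)(-2.1)+(7.6 × 10⁻⁴)(+0.13) = 3.3 × 10⁻⁴ → stable
The 54–93 m interval has Δρ < 0: lighter water underlies denser water.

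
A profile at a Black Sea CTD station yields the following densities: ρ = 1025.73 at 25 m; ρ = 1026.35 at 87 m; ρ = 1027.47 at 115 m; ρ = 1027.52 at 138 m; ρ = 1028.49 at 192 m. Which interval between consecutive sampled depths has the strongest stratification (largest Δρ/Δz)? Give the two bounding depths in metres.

Compute the density gradient over each adjacent pair:
  25–87 m: Δρ/Δz = 0.62/62 = 0.010 kg m⁻⁴
  87–115 m: Δρ/Δz = 1.12/28 = 0.040 kg m⁻⁴
  115–138 m: Δρ/Δz = 0.05/23 = 2.2 × 10⁻³ kg m⁻⁴
  138–192 m: Δρ/Δz = 0.97/54 = 0.018 kg m⁻⁴
The largest gradient is in the 87–115 m interval — the pycnocline.

87–115 m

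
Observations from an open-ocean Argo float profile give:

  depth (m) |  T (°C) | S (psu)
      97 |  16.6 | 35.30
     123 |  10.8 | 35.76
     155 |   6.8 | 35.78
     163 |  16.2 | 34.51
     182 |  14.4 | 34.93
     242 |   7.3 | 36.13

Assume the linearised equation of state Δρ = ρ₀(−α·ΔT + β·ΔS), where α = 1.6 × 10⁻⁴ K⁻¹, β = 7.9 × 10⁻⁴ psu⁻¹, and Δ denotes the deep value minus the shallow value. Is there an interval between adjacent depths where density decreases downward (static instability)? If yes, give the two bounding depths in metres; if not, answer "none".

Evaluate Δρ/ρ₀ = −αΔT + βΔS across each adjacent pair:
  97–123 m: −αΔT+βΔS = −(1.6 × 10⁻⁴)(-5.8)+(7.9 × 10⁻⁴)(+0.46) = 1.3 × 10⁻³ → stable
  123–155 m: −αΔT+βΔS = −(1.6 × 10⁻⁴)(-4.0)+(7.9 × 10⁻⁴)(+0.02) = 6.6 × 10⁻⁴ → stable
  155–163 m: −αΔT+βΔS = −(1.6 × 10⁻⁴)(+9.4)+(7.9 × 10⁻⁴)(-1.27) = -2.5 × 10⁻³ → UNSTABLE
  163–182 m: −αΔT+βΔS = −(1.6 × 10⁻⁴)(-1.8)+(7.9 × 10⁻⁴)(+0.42) = 6.2 × 10⁻⁴ → stable
  182–242 m: −αΔT+βΔS = −(1.6 × 10⁻⁴)(-7.1)+(7.9 × 10⁻⁴)(+1.20) = 2.1 × 10⁻³ → stable
The 155–163 m interval has Δρ < 0: lighter water underlies denser water.

155–163 m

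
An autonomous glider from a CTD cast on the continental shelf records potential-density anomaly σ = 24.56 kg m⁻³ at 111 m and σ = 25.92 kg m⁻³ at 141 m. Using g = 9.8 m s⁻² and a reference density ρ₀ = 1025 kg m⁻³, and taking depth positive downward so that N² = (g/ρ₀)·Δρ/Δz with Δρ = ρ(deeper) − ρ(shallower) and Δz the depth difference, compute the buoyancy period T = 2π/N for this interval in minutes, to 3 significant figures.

Δρ = 1025.92 − 1024.56 = 1.36 kg m⁻³ over Δz = 141 − 111 = 30 m.
N² = (9.8/1025) × (1.36/30) = 4.3343 × 10⁻⁴ s⁻².
N = √(4.3343 × 10⁻⁴) = 0.020819 rad s⁻¹, so T = 2π/N = 301.80 s = 5.0300 min ≈ 5.03 min.

5.03 min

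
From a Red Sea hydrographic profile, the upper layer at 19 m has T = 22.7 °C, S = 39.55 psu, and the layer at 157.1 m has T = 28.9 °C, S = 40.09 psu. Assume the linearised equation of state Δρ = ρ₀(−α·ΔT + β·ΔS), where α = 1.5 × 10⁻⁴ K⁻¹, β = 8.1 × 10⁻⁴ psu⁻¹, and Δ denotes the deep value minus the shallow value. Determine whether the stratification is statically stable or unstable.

ΔT = 28.9 − 22.7 = +6.2 K and ΔS = 40.09 − 39.55 = +0.54 psu (deep − shallow).
−αΔT = -9.30 × 10⁻⁴; βΔS = 4.374 × 10⁻⁴; sum Δρ/ρ₀ = -4.926 × 10⁻⁴.
Δρ/ρ₀ < 0, so Δρ < 0: deeper water is lighter → statically unstable; the column would overturn.

unstable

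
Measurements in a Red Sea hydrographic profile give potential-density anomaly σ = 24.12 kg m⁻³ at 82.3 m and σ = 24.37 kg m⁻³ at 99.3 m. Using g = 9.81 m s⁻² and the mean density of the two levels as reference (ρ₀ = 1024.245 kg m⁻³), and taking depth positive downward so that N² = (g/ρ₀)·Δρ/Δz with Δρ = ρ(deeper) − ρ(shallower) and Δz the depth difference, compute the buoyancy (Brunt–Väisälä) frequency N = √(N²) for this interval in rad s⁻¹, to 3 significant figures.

Δρ = 1024.37 − 1024.12 = 0.25 kg m⁻³ over Δz = 99.3 − 82.3 = 17 m.
N² = (9.81/1024.245) × (0.25/17) = 1.4085 × 10⁻⁴ s⁻².
N = √(1.4085 × 10⁻⁴) = 0.011868 rad s⁻¹ ≈ 0.0119 rad s⁻¹.

0.0119 rad s⁻¹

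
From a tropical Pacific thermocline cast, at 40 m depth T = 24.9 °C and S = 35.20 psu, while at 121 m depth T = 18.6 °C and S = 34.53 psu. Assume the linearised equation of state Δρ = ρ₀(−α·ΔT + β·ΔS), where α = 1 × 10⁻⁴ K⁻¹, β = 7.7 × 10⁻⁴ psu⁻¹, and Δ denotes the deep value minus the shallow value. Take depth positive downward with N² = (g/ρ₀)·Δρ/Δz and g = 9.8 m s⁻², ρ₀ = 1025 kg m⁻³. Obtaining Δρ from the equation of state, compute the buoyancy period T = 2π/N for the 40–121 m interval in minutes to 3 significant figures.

28.2 min

ΔT = -6.3 K, ΔS = -0.67 psu (deep − shallow).
Δρ/ρ₀ = −αΔT + βΔS = 6.30 × 10⁻⁴ − 5.159 × 10⁻⁴ = 1.141 × 10⁻⁴, so Δρ ≈ 0.1170 kg m⁻³.
N² = (g/ρ₀)·Δρ/Δz = g·(Δρ/ρ₀)/Δz = 9.8 × 1.141 × 10⁻⁴ / 81 = 1.3805 × 10⁻⁵ s⁻².
N = √(1.3805 × 10⁻⁵) = 3.7155 × 10⁻³ rad s⁻¹ → T = 2π/N = 1.6911 × 10³ s = 28.185 min ≈ 28.2 min.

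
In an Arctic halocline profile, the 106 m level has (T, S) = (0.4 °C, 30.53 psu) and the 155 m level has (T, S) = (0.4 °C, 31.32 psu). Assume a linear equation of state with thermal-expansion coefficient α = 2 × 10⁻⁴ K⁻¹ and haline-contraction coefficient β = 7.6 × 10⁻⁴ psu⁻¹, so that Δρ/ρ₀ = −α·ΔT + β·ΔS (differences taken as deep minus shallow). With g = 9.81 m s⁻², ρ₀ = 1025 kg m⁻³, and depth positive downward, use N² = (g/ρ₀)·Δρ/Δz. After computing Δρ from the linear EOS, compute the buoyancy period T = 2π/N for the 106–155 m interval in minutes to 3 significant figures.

ΔT = +0.0 K, ΔS = +0.79 psu (deep − shallow).
Δρ/ρ₀ = −αΔT + βΔS = 0 + 6.004 × 10⁻⁴ = 6.004 × 10⁻⁴, so Δρ ≈ 0.6154 kg m⁻³.
N² = (g/ρ₀)·Δρ/Δz = g·(Δρ/ρ₀)/Δz = 9.81 × 6.004 × 10⁻⁴ / 49 = 1.2020 × 10⁻⁴ s⁻².
N = √(1.2020 × 10⁻⁴) = 0.010964 rad s⁻¹ → T = 2π/N = 573.07 s = 9.5512 min ≈ 9.55 min.

9.55 min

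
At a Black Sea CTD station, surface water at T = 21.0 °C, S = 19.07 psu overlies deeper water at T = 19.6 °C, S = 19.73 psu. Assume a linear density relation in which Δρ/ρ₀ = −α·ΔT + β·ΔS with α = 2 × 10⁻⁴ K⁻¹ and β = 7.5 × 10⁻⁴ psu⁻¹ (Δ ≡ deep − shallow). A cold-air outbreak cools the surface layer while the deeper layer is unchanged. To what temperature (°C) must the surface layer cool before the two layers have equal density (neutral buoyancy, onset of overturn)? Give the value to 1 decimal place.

Neutral buoyancy requires Δρ = 0, i.e. −α(T_deep − T_surf′) + β(S_deep − S_surf) = 0.
T_surf′ = T_deep − (β/α)·ΔS = 19.6 − (7.5 × 10⁻⁴/2 × 10⁻⁴)·(+0.66) = 17.125 °C.
Cooling required: 21.0 − (17.125) = 3.875 °C.

17.1 °C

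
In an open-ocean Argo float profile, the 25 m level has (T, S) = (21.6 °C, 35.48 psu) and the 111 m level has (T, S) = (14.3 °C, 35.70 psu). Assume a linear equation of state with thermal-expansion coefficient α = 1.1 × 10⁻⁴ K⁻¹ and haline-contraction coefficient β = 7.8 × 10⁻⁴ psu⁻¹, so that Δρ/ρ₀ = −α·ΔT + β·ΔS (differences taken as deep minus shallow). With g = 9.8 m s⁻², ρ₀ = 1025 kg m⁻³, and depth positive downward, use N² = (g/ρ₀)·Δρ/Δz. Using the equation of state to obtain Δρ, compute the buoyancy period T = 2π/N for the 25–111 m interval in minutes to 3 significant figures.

ΔT = -7.3 K, ΔS = +0.22 psu (deep − shallow).
Δρ/ρ₀ = −αΔT + βΔS = 8.03 × 10⁻⁴ + 1.716 × 10⁻⁴ = 9.746 × 10⁻⁴, so Δρ ≈ 0.9990 kg m⁻³.
N² = (g/ρ₀)·Δρ/Δz = g·(Δρ/ρ₀)/Δz = 9.8 × 9.746 × 10⁻⁴ / 86 = 1.1106 × 10⁻⁴ s⁻².
N = √(1.1106 × 10⁻⁴) = 0.010539 rad s⁻¹ → T = 2π/N = 596.18 s = 9.9363 min ≈ 9.94 min.

9.94 min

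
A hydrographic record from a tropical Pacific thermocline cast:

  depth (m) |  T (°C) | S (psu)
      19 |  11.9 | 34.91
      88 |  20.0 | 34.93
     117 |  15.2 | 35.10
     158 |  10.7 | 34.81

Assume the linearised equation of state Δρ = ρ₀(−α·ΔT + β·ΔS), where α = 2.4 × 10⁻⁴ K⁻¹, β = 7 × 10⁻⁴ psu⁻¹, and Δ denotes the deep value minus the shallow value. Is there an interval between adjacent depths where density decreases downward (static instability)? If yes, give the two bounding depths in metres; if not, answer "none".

19–88 m

Evaluate Δρ/ρ₀ = −αΔT + βΔS across each adjacent pair:
  19–88 m: −αΔT+βΔS = −(2.4 × 10⁻⁴)(+8.1)+(7 × 10⁻⁴)(+0.02) = -1.9 × 10⁻³ → UNSTABLE
  88–117 m: −αΔT+βΔS = −(2.4 × 10⁻⁴)(-4.8)+(7 × 10⁻⁴)(+0.17) = 1.3 × 10⁻³ → stable
  117–158 m: −αΔT+βΔS = −(2.4 × 10⁻⁴)(-4.5)+(7 × 10⁻⁴)(-0.29) = 8.8 × 10⁻⁴ → stable
The 19–88 m interval has Δρ < 0: lighter water underlies denser water.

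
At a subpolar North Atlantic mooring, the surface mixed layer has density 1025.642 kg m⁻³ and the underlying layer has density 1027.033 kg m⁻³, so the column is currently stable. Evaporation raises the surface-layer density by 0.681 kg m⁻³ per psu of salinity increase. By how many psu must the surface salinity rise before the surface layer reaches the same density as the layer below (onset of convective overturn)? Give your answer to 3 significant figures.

2.04 psu

Density deficit of the surface layer: 1027.033 − 1025.642 = 1.391 kg m⁻³.
Required change = 1.391 / 0.681 = 2.04 psu.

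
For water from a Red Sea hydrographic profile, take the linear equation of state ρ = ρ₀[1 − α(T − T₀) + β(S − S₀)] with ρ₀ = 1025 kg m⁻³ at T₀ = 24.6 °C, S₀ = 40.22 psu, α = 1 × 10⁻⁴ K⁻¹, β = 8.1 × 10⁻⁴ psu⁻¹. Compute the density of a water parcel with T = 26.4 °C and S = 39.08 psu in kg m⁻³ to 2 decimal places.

1023.87 kg m⁻³

T − T₀ = +1.8 K, S − S₀ = -1.14 psu.
Bracket = 1 − α·(+1.8) + β·(-1.14) = 1 + (-1.1034 × 10⁻³) = 0.9988966.
ρ = 1025 × 0.9988966 = 1023.87 kg m⁻³.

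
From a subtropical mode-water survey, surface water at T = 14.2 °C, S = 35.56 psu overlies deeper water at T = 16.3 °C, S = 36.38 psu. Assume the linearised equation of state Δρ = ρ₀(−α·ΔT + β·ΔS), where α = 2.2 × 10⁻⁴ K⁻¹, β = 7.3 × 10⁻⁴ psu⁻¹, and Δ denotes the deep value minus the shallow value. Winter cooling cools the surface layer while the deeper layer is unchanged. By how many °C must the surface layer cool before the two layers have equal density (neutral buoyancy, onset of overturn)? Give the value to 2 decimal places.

0.62 °C

Neutral buoyancy requires Δρ = 0, i.e. −α(T_deep − T_surf′) + β(S_deep − S_surf) = 0.
T_surf′ = T_deep − (β/α)·ΔS = 16.3 − (7.3 × 10⁻⁴/2.2 × 10⁻⁴)·(+0.82) = 13.5791 °C.
Cooling required: 14.2 − (13.5791) = 0.6209 °C.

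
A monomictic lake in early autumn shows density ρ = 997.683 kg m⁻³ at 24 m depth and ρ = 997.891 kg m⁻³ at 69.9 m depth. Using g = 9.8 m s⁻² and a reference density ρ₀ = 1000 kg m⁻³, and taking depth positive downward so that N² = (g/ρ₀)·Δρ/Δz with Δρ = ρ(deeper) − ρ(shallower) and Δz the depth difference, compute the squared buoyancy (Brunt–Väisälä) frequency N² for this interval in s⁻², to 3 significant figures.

4.44 × 10⁻⁵ s⁻²

Δρ = 997.891 − 997.683 = 0.208 kg m⁻³ over Δz = 69.9 − 24 = 45.9 m.
N² = (9.8/1000) × (0.208/45.9) = 4.4410 × 10⁻⁵ s⁻² ≈ 4.44 × 10⁻⁵ s⁻².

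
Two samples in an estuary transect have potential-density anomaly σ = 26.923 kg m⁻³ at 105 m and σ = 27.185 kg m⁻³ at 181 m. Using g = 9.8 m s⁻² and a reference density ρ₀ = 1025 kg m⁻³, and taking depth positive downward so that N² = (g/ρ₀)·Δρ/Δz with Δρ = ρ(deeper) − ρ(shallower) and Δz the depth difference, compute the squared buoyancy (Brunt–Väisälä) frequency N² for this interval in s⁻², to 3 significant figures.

3.30 × 10⁻⁵ s⁻²

Δρ = 1027.185 − 1026.923 = 0.262 kg m⁻³ over Δz = 181 − 105 = 76 m.
N² = (9.8/1025) × (0.262/76) = 3.2960 × 10⁻⁵ s⁻² ≈ 3.30 × 10⁻⁵ s⁻².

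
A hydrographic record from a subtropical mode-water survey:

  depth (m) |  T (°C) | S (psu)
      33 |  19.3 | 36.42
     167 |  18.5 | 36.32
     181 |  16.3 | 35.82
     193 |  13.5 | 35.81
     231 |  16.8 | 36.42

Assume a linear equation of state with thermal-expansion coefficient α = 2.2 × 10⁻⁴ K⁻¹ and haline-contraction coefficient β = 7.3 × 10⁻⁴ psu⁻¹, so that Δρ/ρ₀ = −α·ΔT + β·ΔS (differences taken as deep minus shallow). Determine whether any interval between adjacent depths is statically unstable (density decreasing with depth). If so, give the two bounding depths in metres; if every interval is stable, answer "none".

Evaluate Δρ/ρ₀ = −αΔT + βΔS across each adjacent pair:
  33–167 m: −αΔT+βΔS = −(2.2 × 10⁻⁴)(-0.8)+(7.3 × 10⁻⁴)(-0.10) = 1.0 × 10⁻⁴ → stable
  167–181 m: −αΔT+βΔS = −(2.2 × 10⁻⁴)(-2.2)+(7.3 × 10⁻⁴)(-0.50) = 1.2 × 10⁻⁴ → stable
  181–193 m: −αΔT+βΔS = −(2.2 × 10⁻⁴)(-2.8)+(7.3 × 10⁻⁴)(-0.01) = 6.1 × 10⁻⁴ → stable
  193–231 m: −αΔT+βΔS = −(2.2 × 10⁻⁴)(+3.3)+(7.3 × 10⁻⁴)(+0.61) = -2.8 × 10⁻⁴ → UNSTABLE
The 193–231 m interval has Δρ < 0: lighter water underlies denser water.

193–231 m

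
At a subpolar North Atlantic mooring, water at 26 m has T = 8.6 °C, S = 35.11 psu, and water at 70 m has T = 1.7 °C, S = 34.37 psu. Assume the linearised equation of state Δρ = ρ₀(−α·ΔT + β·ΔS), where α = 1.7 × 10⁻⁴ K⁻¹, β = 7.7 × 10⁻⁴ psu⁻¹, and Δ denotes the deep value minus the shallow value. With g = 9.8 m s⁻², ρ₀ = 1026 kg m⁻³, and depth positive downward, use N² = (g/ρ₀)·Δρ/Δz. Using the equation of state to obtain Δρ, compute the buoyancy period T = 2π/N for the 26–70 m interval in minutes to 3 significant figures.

ΔT = -6.9 K, ΔS = -0.74 psu (deep − shallow).
Δρ/ρ₀ = −αΔT + βΔS = 1.173 × 10⁻³ − 5.698 × 10⁻⁴ = 6.032 × 10⁻⁴, so Δρ ≈ 0.6189 kg m⁻³.
N² = (g/ρ₀)·Δρ/Δz = g·(Δρ/ρ₀)/Δz = 9.8 × 6.032 × 10⁻⁴ / 44 = 1.3435 × 10⁻⁴ s⁻².
N = √(1.3435 × 10⁻⁴) = 0.011591 rad s⁻¹ → T = 2π/N = 542.07 s = 9.0345 min ≈ 9.03 min.

9.03 min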